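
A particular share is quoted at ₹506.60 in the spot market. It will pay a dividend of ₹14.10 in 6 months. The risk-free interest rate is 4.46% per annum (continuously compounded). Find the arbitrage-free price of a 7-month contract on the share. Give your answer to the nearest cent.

PV(dividends) I = 14.10·e^(−0.0446·6/12)
I = 13.7890
F = (S − I)·e^(rT) = (506.60 − 13.7890) · e^(0.0446·7/12)
= 492.8110 · e^0.026017 = 492.8110 × 1.026358 = ₹505.80

₹505.80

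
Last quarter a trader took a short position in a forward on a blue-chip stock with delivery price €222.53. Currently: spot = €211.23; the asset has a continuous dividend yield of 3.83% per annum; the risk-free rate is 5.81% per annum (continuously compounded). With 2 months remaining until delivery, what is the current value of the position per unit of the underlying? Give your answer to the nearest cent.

€10.50

Current fair forward for the remaining 2 months: F = S·e^((r − q)·T), (r − q) = 0.0581 − 0.0383 = 0.0198
F = 211.23 · e^(0.0198 × 2/12) = 211.23 × 1.003305 = 211.9281
Value of long forward = (F − K)·e^(−rT) = (211.9281 − 222.53) · e^(−0.0581·2/12)
= -10.6019 × 0.990363 = -10.50
Short position value = −(long value) = €10.50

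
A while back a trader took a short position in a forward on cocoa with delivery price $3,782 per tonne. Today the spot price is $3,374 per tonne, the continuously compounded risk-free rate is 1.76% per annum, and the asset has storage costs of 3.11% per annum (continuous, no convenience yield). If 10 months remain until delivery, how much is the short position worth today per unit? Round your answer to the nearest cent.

$264.35 per tonne

Current fair forward for the remaining 10 months: F = S·e^((r + u)·T), (r + u) = 0.0176 + 0.0311 = 0.0487
F = 3374 · e^(0.0487 × 10/12) = 3374 × 1.04141809 = 3513.7446
Value of long forward = (F − K)·e^(−rT) = (3513.7446 − 3782) · e^(−0.0176·10/12)
= -268.2554 × 0.98544036 = -264.35
Short position value = −(long value) = $264.35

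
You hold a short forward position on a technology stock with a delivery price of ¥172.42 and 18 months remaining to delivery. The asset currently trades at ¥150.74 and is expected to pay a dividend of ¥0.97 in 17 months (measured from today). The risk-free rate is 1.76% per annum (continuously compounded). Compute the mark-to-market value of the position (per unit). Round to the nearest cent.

PV(remaining dividends) I = 0.97·e^(−0.0176·17/12) = 0.9461
Current forward F = (S − I)·e^(rT) = (150.74 − 0.9461)·e^(0.0176·18/12) = 149.7939 × 1.026752 = 153.8012
Value (long) = (F − K)·e^(−rT) = (153.8012 − 172.42) × 0.973945 = -18.1337
Short position value = −(long value) = ¥18.13

¥18.13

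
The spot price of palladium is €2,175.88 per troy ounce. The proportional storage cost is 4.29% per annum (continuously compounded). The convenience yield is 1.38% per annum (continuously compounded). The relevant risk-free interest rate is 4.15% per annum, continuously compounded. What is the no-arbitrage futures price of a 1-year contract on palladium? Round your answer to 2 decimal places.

Net carry = r + u − y = 0.0415 + 0.0429 − 0.0138 = 0.0706
F = S·e^((r+u−y)T) = 2175.88 · e^(0.0706 × 1) = 2175.88 · e^0.07060000
= 2175.88 × 1.07315188 = €2,335.05 per troy ounce

€2,335.05 per troy ounce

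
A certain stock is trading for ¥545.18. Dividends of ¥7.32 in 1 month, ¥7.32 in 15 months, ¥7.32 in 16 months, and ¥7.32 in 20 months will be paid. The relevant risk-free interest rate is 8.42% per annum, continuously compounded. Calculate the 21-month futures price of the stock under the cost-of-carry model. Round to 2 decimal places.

¥600.72

PV(dividends) I = 7.32·e^(−0.0842·1/12) + 7.32·e^(−0.0842·15/12) + 7.32·e^(−0.0842·16/12) + 7.32·e^(−0.0842·20/12)
I = 7.2688 + 6.5887 + 6.5427 + 6.3616 = 26.7618
F = (S − I)·e^(rT) = (545.18 − 26.7618) · e^(0.0842·21/12)
= 518.4182 · e^0.147350 = 518.4182 × 1.158759 = ¥600.72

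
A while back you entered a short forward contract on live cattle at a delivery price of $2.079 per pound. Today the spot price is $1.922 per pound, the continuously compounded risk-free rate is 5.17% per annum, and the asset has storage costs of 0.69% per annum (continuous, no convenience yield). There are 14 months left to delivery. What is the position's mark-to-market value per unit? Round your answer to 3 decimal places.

Current fair forward for the remaining 14 months: F = S·e^((r + u)·T), (r + u) = 0.0517 + 0.0069 = 0.0586
F = 1.922 · e^(0.0586 × 14/12) = 1.922 × 1.070758 = 2.0580
Value of long forward = (F − K)·e^(−rT) = (2.0580 − 2.079) · e^(−0.0517·14/12)
= -0.0210 × 0.941466 = -0.020
Short position value = −(long value) = $0.020

$0.020 per pound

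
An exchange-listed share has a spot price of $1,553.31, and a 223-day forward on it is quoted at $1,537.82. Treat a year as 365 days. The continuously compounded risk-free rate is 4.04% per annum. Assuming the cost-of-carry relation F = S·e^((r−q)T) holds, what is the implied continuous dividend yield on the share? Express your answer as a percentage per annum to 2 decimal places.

From F = S·e^((r−q)T): (r − q) = ln(F/S)/T
ln(1537.82/1553.31) = ln(0.990028) = -0.010022
(r − q) = -0.010022 / (223/365) = -0.016404
q = r − ln(F/S)/T = 0.0404 + 0.016404 = 0.056804
q = 5.68%

5.68%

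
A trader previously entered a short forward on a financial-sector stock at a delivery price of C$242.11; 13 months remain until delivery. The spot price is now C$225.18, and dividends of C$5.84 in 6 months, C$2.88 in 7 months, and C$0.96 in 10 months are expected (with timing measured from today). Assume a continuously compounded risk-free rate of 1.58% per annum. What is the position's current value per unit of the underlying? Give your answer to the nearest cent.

C$22.42

PV(remaining dividends) I = 5.84·e^(−0.0158·6/12) + 2.88·e^(−0.0158·7/12) + 0.96·e^(−0.0158·10/12) = 9.5951
Current forward F = (S − I)·e^(rT) = (225.18 − 9.5951)·e^(0.0158·13/12) = 215.5849 × 1.017264 = 219.3068
Value (long) = (F − K)·e^(−rT) = (219.3068 − 242.11) × 0.983029 = -22.4162
Short position value = −(long value) = C$22.42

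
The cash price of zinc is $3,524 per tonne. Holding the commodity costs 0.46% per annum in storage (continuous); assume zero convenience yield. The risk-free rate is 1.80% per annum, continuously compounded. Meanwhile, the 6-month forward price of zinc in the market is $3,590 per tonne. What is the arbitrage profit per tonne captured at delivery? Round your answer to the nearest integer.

$26 per tonne

Fair forward: F* = S·e^(carry·T), with carry = (r + u) = 0.0180 + 0.0046 = 0.0226
F* = 3524 · e^(0.0226 × 6/12) = 3524 · e^0.011300 = 3524 × 1.011364 = $3564.0467
Market $3590 > fair $3564.0467: forward overpriced → cash-and-carry (buy spot, short the forward).
At maturity, profit = |F_mkt − F*| = |3590 − 3564.0467| = $26 per tonne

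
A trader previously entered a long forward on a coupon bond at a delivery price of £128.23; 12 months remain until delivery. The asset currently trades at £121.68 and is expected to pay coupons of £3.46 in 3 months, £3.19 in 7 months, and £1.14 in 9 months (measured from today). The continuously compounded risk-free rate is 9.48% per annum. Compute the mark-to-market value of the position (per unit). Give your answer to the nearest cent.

-£2.41

PV(remaining coupons) I = 3.46·e^(−0.0948·3/12) + 3.19·e^(−0.0948·7/12) + 1.14·e^(−0.0948·9/12) = 7.4591
Current forward F = (S − I)·e^(rT) = (121.68 − 7.4591)·e^(0.0948·12/12) = 114.2209 × 1.099439 = 125.5789
Value (long) = (F − K)·e^(−rT) = (125.5789 − 128.23) × 0.909555 = -2.4113
Value = -£2.41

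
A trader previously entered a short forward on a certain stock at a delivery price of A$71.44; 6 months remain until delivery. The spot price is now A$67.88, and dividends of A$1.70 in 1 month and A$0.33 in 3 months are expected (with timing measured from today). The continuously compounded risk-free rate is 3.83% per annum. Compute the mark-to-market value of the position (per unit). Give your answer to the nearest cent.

PV(remaining dividends) I = 1.70·e^(−0.0383·1/12) + 0.33·e^(−0.0383·3/12) = 2.0214
Current forward F = (S − I)·e^(rT) = (67.88 − 2.0214)·e^(0.0383·6/12) = 65.8586 × 1.019335 = 67.1320
Value (long) = (F − K)·e^(−rT) = (67.1320 − 71.44) × 0.981032 = -4.2263
Short position value = −(long value) = A$4.23

A$4.23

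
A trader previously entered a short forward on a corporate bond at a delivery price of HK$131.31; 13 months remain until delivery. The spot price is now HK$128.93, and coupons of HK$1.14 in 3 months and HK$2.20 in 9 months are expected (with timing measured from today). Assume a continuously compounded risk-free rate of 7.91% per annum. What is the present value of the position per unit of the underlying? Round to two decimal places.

-HK$5.21

PV(remaining coupons) I = 1.14·e^(−0.0791·3/12) + 2.20·e^(−0.0791·9/12) = 3.1910
Current forward F = (S − I)·e^(rT) = (128.93 − 3.1910)·e^(0.0791·13/12) = 125.7390 × 1.089470 = 136.9889
Value (long) = (F − K)·e^(−rT) = (136.9889 − 131.31) × 0.917877 = 5.2125
Short position value = −(long value) = -HK$5.21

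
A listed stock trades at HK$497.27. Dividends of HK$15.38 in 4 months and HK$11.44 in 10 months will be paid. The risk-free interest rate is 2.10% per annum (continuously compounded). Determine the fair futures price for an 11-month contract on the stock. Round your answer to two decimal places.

PV(dividends) I = 15.38·e^(−0.0210·4/12) + 11.44·e^(−0.0210·10/12)
I = 15.2727 + 11.2415 = 26.5142
F = (S − I)·e^(rT) = (497.27 − 26.5142) · e^(0.0210·11/12)
= 470.7558 · e^0.019250 = 470.7558 × 1.019436 = HK$479.91

HK$479.91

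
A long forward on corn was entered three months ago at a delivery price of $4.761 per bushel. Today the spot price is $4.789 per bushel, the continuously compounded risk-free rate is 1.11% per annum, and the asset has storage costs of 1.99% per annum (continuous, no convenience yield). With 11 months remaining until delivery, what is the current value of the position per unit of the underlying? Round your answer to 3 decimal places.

Current fair forward for the remaining 11 months: F = S·e^((r + u)·T), (r + u) = 0.0111 + 0.0199 = 0.0310
F = 4.789 · e^(0.0310 × 11/12) = 4.789 × 1.028824 = 4.9270
Value of long forward = (F − K)·e^(−rT) = (4.9270 − 4.761) · e^(−0.0111·11/12)
= 0.1660 × 0.989877 = 0.164

$0.164 per bushel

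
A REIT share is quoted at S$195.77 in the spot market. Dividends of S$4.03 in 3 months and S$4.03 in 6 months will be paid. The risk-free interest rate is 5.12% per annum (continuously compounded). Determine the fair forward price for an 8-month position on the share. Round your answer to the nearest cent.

PV(dividends) I = 4.03·e^(−0.0512·3/12) + 4.03·e^(−0.0512·6/12)
I = 3.9787 + 3.9281 = 7.9068
F = (S − I)·e^(rT) = (195.77 − 7.9068) · e^(0.0512·8/12)
= 187.8632 · e^0.034133 = 187.8632 × 1.034722 = S$194.39

S$194.39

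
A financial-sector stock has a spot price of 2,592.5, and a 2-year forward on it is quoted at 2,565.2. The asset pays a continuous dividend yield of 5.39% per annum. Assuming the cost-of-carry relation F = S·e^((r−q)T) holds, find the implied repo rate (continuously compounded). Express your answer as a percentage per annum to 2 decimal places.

From F = S·e^((r−q)T): (r − q) = ln(F/S)/T
ln(2565.2/2592.5) = ln(0.989470) = -0.010586
(r − q) = -0.010586 / (2) = -0.005293
r = ln(F/S)/T + q = -0.005293 + 0.0539 = 0.048607
r = 4.86%

4.86%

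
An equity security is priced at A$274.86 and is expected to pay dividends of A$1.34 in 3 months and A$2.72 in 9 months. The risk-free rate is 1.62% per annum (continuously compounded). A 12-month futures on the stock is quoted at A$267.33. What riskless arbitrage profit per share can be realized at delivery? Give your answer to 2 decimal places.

PV(dividends) I = 1.34·e^(−0.0162·3/12) + 2.72·e^(−0.0162·9/12) = 4.0217
Fair futures F* = (S − I)·e^(rT) = (274.86 − 4.0217)·e^0.016200 = 270.8383 × 1.016332 = 275.2616
Market A$267.33 < fair 275.2616: forward underpriced → reverse cash-and-carry (short the stock, invest proceeds at r, pay the dividends, go long the forward).
Profit at T = |F_mkt − F*| = |267.33 − 275.2616| = A$7.93 per share

A$7.93 per share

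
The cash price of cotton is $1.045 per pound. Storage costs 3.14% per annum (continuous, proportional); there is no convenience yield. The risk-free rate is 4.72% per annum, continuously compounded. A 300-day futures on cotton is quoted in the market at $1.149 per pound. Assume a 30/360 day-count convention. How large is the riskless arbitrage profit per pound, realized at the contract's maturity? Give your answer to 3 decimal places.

$0.033 per pound

Fair futures: F* = S·e^(carry·T), with carry = (r + u) = 0.0472 + 0.0314 = 0.0786
F* = 1.045 · e^(0.0786 × 300/360) = 1.045 · e^0.065500 = 1.045 × 1.067693 = $1.1157
Market $1.149 > fair $1.1157: forward overpriced → cash-and-carry (buy spot, short the forward).
At maturity, profit = |F_mkt − F*| = |1.149 − 1.1157| = $0.033 per pound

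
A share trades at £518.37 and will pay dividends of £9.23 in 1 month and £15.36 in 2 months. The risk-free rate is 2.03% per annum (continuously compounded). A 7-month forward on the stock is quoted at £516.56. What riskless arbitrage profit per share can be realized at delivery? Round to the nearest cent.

PV(dividends) I = 9.23·e^(−0.0203·1/12) + 15.36·e^(−0.0203·2/12) = 24.5225
Fair forward F* = (S − I)·e^(rT) = (518.37 − 24.5225)·e^0.011842 = 493.8475 × 1.011912 = 499.7302
Market £516.56 > fair 499.7302: forward overpriced → cash-and-carry (borrow at r, buy the stock and collect the dividends, short the forward).
Profit at T = |F_mkt − F*| = |516.56 − 499.7302| = £16.83 per share

£16.83 per share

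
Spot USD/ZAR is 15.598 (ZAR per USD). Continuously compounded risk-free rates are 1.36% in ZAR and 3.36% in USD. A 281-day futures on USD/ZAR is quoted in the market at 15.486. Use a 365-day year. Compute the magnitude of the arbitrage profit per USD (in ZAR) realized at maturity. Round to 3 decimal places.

0.126 per USD (in ZAR)

Fair futures: F* = S·e^(carry·T), with carry = (r_ZAR − r_USD) = 0.0136 − 0.0336 = -0.0200
F* = 15.598 · e^(-0.0200 × 281/365) = 15.598 · e^-0.015397 = 15.598 × 0.984721 = 15.3597
Market 15.486 > fair 15.3597: forward overpriced → cash-and-carry (buy spot, short the forward).
At maturity, profit = |F_mkt − F*| = |15.486 − 15.3597| = 0.126 per USD (in ZAR)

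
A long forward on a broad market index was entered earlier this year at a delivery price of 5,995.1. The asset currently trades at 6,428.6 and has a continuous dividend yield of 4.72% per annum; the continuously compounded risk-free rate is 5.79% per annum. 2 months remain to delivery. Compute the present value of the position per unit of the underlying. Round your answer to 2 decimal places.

440.70

Current fair forward for the remaining 2 months: F = S·e^((r − q)·T), (r − q) = 0.0579 − 0.0472 = 0.0107
F = 6428.6 · e^(0.0107 × 2/12) = 6428.6 × 1.00178492 = 6440.0745
Value of long forward = (F − K)·e^(−rT) = (6440.0745 − 5995.1) · e^(−0.0579·2/12)
= 444.9745 × 0.99039641 = 440.70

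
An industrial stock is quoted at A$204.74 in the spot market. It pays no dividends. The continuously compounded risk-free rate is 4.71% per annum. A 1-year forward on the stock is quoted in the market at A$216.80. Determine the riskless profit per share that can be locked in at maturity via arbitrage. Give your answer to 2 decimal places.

A$2.19 per share

Fair forward: F* = S·e^(carry·T), with carry = r = 0.0471
F* = 204.74 · e^(0.0471 × 1) = 204.74 · e^0.047100 = 204.74 × 1.048227 = A$214.6140
Market A$216.80 > fair A$214.6140: forward overpriced → cash-and-carry (buy spot, short the forward).
At maturity, profit = |F_mkt − F*| = |216.80 − 214.6140| = A$2.19 per share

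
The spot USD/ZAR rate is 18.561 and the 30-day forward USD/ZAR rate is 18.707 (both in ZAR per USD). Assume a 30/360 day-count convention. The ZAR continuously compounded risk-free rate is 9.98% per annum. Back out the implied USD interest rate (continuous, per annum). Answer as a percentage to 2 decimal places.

0.58%

F = S·e^((r_ZAR − r_USD)T) ⇒ r_USD = r_ZAR − ln(F/S)/T
ln(18.707/18.561) = 0.007835; /(30/360) = 0.094020
r_USD = 0.0998 − 0.094020 = 0.005780
r_USD = 0.58%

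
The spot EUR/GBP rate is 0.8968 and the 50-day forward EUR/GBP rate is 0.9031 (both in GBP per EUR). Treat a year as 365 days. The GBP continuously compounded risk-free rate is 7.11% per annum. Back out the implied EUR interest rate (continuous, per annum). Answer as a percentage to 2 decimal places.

2.00%

F = S·e^((r_GBP − r_EUR)T) ⇒ r_EUR = r_GBP − ln(F/S)/T
ln(0.9031/0.8968) = 0.007000; /(50/365) = 0.051100
r_EUR = 0.0711 − 0.051100 = 0.020000
r_EUR = 2.00%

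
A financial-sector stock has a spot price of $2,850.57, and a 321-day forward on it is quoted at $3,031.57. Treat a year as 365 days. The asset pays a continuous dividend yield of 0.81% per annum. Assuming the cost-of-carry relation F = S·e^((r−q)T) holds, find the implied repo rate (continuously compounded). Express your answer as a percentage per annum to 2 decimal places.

From F = S·e^((r−q)T): (r − q) = ln(F/S)/T
ln(3031.57/2850.57) = ln(1.063496) = 0.061562
(r − q) = 0.061562 / (321/365) = 0.070000
r = ln(F/S)/T + q = 0.070000 + 0.0081 = 0.078100
r = 7.81%

7.81%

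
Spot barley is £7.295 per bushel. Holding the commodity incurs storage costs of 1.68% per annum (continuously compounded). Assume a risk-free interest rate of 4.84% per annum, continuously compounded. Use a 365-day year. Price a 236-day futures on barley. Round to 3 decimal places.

Net carry = r + u − y = 0.0484 + 0.0168 − 0.0000 = 0.0652
F = S·e^((r+u−y)T) = 7.295 · e^(0.0652 × 236/365) = 7.295 · e^0.042157
= 7.295 × 1.043058 = £7.609 per bushel

£7.609 per bushel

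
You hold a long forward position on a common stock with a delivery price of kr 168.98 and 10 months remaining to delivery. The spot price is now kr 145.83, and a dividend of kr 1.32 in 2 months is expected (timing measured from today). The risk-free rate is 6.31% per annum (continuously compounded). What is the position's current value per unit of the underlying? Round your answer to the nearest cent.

PV(remaining dividends) I = 1.32·e^(−0.0631·2/12) = 1.3062
Current forward F = (S − I)·e^(rT) = (145.83 − 1.3062)·e^(0.0631·10/12) = 144.5238 × 1.053990 = 152.3266
Value (long) = (F − K)·e^(−rT) = (152.3266 − 168.98) × 0.948775 = -15.8003
Value = -kr 15.80

-kr 15.80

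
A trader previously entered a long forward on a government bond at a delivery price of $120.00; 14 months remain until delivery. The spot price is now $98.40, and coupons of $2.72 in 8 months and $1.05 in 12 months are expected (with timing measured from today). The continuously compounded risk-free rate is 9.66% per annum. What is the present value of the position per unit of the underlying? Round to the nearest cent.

PV(remaining coupons) I = 2.72·e^(−0.0966·8/12) + 1.05·e^(−0.0966·12/12) = 3.5037
Current forward F = (S − I)·e^(rT) = (98.40 − 3.5037)·e^(0.0966·14/12) = 94.8963 × 1.119296 = 106.2170
Value (long) = (F − K)·e^(−rT) = (106.2170 − 120.00) × 0.893419 = -12.3140
Value = -$12.31

-$12.31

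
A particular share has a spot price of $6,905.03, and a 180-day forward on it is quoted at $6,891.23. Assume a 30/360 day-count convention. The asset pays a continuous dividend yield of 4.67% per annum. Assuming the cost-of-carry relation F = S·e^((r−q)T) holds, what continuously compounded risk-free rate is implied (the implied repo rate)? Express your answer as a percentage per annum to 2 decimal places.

From F = S·e^((r−q)T): (r − q) = ln(F/S)/T
ln(6891.23/6905.03) = ln(0.998001) = -0.002001
(r − q) = -0.002001 / (180/360) = -0.004002
r = ln(F/S)/T + q = -0.004002 + 0.0467 = 0.042698
r = 4.27%

4.27%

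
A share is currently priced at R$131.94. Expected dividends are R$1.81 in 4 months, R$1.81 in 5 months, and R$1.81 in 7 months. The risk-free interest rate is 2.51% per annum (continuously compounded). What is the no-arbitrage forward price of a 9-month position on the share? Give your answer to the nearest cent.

R$128.98

PV(dividends) I = 1.81·e^(−0.0251·4/12) + 1.81·e^(−0.0251·5/12) + 1.81·e^(−0.0251·7/12)
I = 1.7949 + 1.7912 + 1.7837 = 5.3698
F = (S − I)·e^(rT) = (131.94 − 5.3698) · e^(0.0251·9/12)
= 126.5702 · e^0.018825 = 126.5702 × 1.019003 = R$128.98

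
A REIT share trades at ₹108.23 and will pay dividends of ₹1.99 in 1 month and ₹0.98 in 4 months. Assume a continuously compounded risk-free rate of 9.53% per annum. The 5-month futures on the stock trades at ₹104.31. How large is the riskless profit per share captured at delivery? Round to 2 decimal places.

₹5.26 per share

PV(dividends) I = 1.99·e^(−0.0953·1/12) + 0.98·e^(−0.0953·4/12) = 2.9236
Fair futures F* = (S − I)·e^(rT) = (108.23 − 2.9236)·e^0.039708 = 105.3064 × 1.040507 = 109.5720
Market ₹104.31 < fair 109.5720: forward underpriced → reverse cash-and-carry (short the stock, invest proceeds at r, pay the dividends, go long the forward).
Profit at T = |F_mkt − F*| = |104.31 − 109.5720| = ₹5.26 per share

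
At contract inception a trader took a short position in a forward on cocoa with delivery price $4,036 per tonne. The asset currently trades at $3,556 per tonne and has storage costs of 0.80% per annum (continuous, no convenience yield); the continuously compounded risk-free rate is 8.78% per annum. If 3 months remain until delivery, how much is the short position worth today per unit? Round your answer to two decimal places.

$385.26 per tonne

Current fair forward for the remaining 3 months: F = S·e^((r + u)·T), (r + u) = 0.0878 + 0.0080 = 0.0958
F = 3556 · e^(0.0958 × 3/12) = 3556 × 1.02423910 = 3642.1942
Value of long forward = (F − K)·e^(−rT) = (3642.1942 − 4036) · e^(−0.0878·3/12)
= -393.8058 × 0.97828915 = -385.26
Short position value = −(long value) = $385.26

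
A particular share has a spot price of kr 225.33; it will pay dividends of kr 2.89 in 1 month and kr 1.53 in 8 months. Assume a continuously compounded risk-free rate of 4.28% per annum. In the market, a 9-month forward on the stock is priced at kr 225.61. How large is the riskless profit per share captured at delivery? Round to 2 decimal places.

PV(dividends) I = 2.89·e^(−0.0428·1/12) + 1.53·e^(−0.0428·8/12) = 4.3667
Fair forward F* = (S − I)·e^(rT) = (225.33 − 4.3667)·e^0.032100 = 220.9633 × 1.032621 = 228.1713
Market kr 225.61 < fair 228.1713: forward underpriced → reverse cash-and-carry (short the stock, invest proceeds at r, pay the dividends, go long the forward).
Profit at T = |F_mkt − F*| = |225.61 − 228.1713| = kr 2.56 per share

kr 2.56 per share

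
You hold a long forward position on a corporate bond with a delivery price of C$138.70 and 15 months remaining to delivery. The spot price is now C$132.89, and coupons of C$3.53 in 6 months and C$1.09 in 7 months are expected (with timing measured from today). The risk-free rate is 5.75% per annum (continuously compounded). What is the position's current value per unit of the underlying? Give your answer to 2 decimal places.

PV(remaining coupons) I = 3.53·e^(−0.0575·6/12) + 1.09·e^(−0.0575·7/12) = 4.4840
Current forward F = (S − I)·e^(rT) = (132.89 − 4.4840)·e^(0.0575·15/12) = 128.4060 × 1.074521 = 137.9749
Value (long) = (F − K)·e^(−rT) = (137.9749 − 138.70) × 0.930647 = -0.6748
Value = -C$0.67

-C$0.67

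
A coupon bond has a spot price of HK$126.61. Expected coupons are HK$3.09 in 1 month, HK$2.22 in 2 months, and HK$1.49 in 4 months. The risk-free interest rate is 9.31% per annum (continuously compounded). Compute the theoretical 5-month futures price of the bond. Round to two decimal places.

HK$124.66

PV(coupons) I = 3.09·e^(−0.0931·1/12) + 2.22·e^(−0.0931·2/12) + 1.49·e^(−0.0931·4/12)
I = 3.0661 + 2.1858 + 1.4445 = 6.6964
F = (S − I)·e^(rT) = (126.61 − 6.6964) · e^(0.0931·5/12)
= 119.9136 · e^0.038792 = 119.9136 × 1.039554 = HK$124.66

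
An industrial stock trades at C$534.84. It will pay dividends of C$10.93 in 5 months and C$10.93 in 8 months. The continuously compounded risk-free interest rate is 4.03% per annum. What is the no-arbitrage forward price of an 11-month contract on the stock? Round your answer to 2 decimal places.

PV(dividends) I = 10.93·e^(−0.0403·5/12) + 10.93·e^(−0.0403·8/12)
I = 10.7480 + 10.6403 = 21.3883
F = (S − I)·e^(rT) = (534.84 − 21.3883) · e^(0.0403·11/12)
= 513.4517 · e^0.036942 = 513.4517 × 1.037633 = C$532.77

C$532.77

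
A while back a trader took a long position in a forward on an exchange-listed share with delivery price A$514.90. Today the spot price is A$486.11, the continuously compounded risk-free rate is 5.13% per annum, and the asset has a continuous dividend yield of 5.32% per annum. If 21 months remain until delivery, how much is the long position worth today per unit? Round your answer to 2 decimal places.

-A$27.79

Current fair forward for the remaining 21 months: F = S·e^((r − q)·T), (r − q) = 0.0513 − 0.0532 = -0.0019
F = 486.11 · e^(-0.0019 × 21/12) = 486.11 × 0.996681 = 484.4966
Value of long forward = (F − K)·e^(−rT) = (484.4966 − 514.90) · e^(−0.0513·21/12)
= -30.4034 × 0.914137 = -27.79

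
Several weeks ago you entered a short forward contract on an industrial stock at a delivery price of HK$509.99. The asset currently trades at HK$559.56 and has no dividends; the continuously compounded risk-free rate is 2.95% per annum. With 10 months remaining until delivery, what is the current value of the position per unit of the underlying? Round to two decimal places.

Current fair forward for the remaining 10 months: F = S·e^(r·T), r = 0.0295
F = 559.56 · e^(0.0295 × 10/12) = 559.56 × 1.024888 = 573.4863
Value of long forward = (F − K)·e^(−rT) = (573.4863 − 509.99) · e^(−0.0295·10/12)
= 63.4963 × 0.975716 = 61.95
Short position value = −(long value) = -HK$61.95

-HK$61.95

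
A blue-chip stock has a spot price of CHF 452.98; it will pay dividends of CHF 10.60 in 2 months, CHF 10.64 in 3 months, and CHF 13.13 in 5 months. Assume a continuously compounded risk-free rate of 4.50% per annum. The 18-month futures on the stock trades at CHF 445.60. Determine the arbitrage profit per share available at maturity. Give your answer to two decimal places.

PV(dividends) I = 10.60·e^(−0.0450·2/12) + 10.64·e^(−0.0450·3/12) + 13.13·e^(−0.0450·5/12) = 33.9279
Fair futures F* = (S − I)·e^(rT) = (452.98 − 33.9279)·e^0.067500 = 419.0521 × 1.069830 = 448.3145
Market CHF 445.60 < fair 448.3145: forward underpriced → reverse cash-and-carry (short the stock, invest proceeds at r, pay the dividends, go long the forward).
Profit at T = |F_mkt − F*| = |445.60 − 448.3145| = CHF 2.71 per share

CHF 2.71 per share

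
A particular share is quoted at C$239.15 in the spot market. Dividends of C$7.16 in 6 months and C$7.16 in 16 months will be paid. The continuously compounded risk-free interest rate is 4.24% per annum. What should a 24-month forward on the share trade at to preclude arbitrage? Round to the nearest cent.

C$245.32

PV(dividends) I = 7.16·e^(−0.0424·6/12) + 7.16·e^(−0.0424·16/12)
I = 7.0098 + 6.7665 = 13.7763
F = (S − I)·e^(rT) = (239.15 − 13.7763) · e^(0.0424·24/12)
= 225.3737 · e^0.084800 = 225.3737 × 1.088499 = C$245.32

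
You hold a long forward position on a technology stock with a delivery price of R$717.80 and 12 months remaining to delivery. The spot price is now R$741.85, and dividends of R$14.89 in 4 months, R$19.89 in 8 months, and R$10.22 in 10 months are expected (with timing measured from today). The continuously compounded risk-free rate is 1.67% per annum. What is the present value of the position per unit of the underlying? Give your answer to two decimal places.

PV(remaining dividends) I = 14.89·e^(−0.0167·4/12) + 19.89·e^(−0.0167·8/12) + 10.22·e^(−0.0167·10/12) = 44.5559
Current forward F = (S − I)·e^(rT) = (741.85 − 44.5559)·e^(0.0167·12/12) = 697.2941 × 1.016840 = 709.0365
Value (long) = (F − K)·e^(−rT) = (709.0365 − 717.80) × 0.983439 = -8.6184
Value = -R$8.62

-R$8.62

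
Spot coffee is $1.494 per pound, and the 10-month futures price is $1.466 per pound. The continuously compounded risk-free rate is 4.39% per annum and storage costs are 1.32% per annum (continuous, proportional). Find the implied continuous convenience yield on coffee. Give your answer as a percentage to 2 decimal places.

7.98%

F = S·e^((r+u−y)T) ⇒ (r+u−y) = ln(F/S)/T
ln(1.466/1.494) = -0.018919; /T ⇒ -0.022703
y = r + u − ln(F/S)/T = 0.0439 + 0.0132 + 0.022703 = 0.079803
y = 7.98%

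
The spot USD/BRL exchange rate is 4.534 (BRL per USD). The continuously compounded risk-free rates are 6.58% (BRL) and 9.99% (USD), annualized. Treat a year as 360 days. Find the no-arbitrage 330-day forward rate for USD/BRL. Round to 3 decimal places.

F = S·e^((r_BRL − r_USD)T) = 4.534 · e^((0.0658 − 0.0999) × 330/360)
= 4.534 · e^-0.031258 = 4.534 × 0.969225
F = 4.394 BRL per USD

4.394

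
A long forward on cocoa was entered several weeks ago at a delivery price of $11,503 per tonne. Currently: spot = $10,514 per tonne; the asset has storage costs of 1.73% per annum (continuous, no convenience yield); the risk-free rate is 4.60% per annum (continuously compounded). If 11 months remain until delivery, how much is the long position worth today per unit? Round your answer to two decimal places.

Current fair forward for the remaining 11 months: F = S·e^((r + u)·T), (r + u) = 0.0460 + 0.0173 = 0.0633
F = 10514 · e^(0.0633 × 11/12) = 10514 × 1.05974149 = 11142.1220
Value of long forward = (F − K)·e^(−rT) = (11142.1220 − 11503) · e^(−0.0460·11/12)
= -360.8780 × 0.95870998 = -345.98

-$345.98 per tonne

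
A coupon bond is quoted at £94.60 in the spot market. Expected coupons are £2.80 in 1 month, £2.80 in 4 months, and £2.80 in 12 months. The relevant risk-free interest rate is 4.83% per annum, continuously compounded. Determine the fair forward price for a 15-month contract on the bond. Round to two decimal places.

£91.76

PV(coupons) I = 2.80·e^(−0.0483·1/12) + 2.80·e^(−0.0483·4/12) + 2.80·e^(−0.0483·12/12)
I = 2.7888 + 2.7553 + 2.6680 = 8.2121
F = (S − I)·e^(rT) = (94.60 − 8.2121) · e^(0.0483·15/12)
= 86.3879 · e^0.060375 = 86.3879 × 1.062235 = £91.76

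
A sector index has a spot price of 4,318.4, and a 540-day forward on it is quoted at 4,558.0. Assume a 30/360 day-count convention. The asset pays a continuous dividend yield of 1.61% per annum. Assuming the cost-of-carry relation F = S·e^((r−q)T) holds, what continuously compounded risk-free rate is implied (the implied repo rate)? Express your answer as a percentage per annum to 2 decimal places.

From F = S·e^((r−q)T): (r − q) = ln(F/S)/T
ln(4558.0/4318.4) = ln(1.055484) = 0.053999
(r − q) = 0.053999 / (540/360) = 0.035999
r = ln(F/S)/T + q = 0.035999 + 0.0161 = 0.052099
r = 5.21%

5.21%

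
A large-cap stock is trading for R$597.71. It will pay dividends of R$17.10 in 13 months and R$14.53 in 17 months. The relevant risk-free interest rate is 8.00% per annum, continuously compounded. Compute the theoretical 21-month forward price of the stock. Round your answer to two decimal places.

R$654.57

PV(dividends) I = 17.10·e^(−0.0800·13/12) + 14.53·e^(−0.0800·17/12)
I = 15.6804 + 12.9732 = 28.6536
F = (S − I)·e^(rT) = (597.71 − 28.6536) · e^(0.0800·21/12)
= 569.0564 · e^0.140000 = 569.0564 × 1.150274 = R$654.57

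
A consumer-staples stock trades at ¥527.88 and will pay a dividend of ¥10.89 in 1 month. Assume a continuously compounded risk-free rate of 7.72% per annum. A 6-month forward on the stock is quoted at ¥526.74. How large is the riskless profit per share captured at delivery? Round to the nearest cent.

PV(dividends) I = 10.89·e^(−0.0772·1/12) = 10.8202
Fair forward F* = (S − I)·e^(rT) = (527.88 − 10.8202)·e^0.038600 = 517.0598 × 1.039355 = 537.4087
Market ¥526.74 < fair 537.4087: forward underpriced → reverse cash-and-carry (short the stock, invest proceeds at r, pay the dividends, go long the forward).
Profit at T = |F_mkt − F*| = |526.74 − 537.4087| = ¥10.67 per share

¥10.67 per share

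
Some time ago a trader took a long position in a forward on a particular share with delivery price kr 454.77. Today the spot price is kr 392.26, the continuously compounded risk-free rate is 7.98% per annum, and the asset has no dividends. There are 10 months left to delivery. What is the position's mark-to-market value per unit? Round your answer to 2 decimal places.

-kr 33.25

Current fair forward for the remaining 10 months: F = S·e^(r·T), r = 0.0798
F = 392.26 · e^(0.0798 × 10/12) = 392.26 × 1.068761 = 419.2322
Value of long forward = (F − K)·e^(−rT) = (419.2322 − 454.77) · e^(−0.0798·10/12)
= -35.5378 × 0.935663 = -33.25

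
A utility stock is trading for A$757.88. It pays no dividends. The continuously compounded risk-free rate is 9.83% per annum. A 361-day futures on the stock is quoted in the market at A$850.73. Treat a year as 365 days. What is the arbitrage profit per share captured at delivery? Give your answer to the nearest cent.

Fair futures: F* = S·e^(carry·T), with carry = r = 0.0983
F* = 757.88 · e^(0.0983 × 361/365) = 757.88 · e^0.097223 = 757.88 × 1.102106 = A$835.2641
Market A$850.73 > fair A$835.2641: forward overpriced → cash-and-carry (buy spot, short the forward).
At maturity, profit = |F_mkt − F*| = |850.73 − 835.2641| = A$15.47 per share

A$15.47 per share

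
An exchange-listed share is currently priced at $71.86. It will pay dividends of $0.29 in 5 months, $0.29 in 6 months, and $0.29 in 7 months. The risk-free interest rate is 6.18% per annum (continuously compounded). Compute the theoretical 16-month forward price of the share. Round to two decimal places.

$77.12

PV(dividends) I = 0.29·e^(−0.0618·5/12) + 0.29·e^(−0.0618·6/12) + 0.29·e^(−0.0618·7/12)
I = 0.2826 + 0.2812 + 0.2797 = 0.8435
F = (S − I)·e^(rT) = (71.86 − 0.8435) · e^(0.0618·16/12)
= 71.0165 · e^0.082400 = 71.0165 × 1.085890 = $77.12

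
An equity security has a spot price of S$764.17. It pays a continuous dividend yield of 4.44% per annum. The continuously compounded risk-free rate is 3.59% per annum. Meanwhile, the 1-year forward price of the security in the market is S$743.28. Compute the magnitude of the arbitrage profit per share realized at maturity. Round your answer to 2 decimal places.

S$14.42 per share

Fair forward: F* = S·e^(carry·T), with carry = (r − q) = 0.0359 − 0.0444 = -0.0085
F* = 764.17 · e^(-0.0085 × 1) = 764.17 · e^-0.008500 = 764.17 × 0.991536 = S$757.7021
Market S$743.28 < fair S$757.7021: forward underpriced → reverse cash-and-carry (short spot, go long the forward).
At maturity, profit = |F_mkt − F*| = |743.28 − 757.7021| = S$14.42 per share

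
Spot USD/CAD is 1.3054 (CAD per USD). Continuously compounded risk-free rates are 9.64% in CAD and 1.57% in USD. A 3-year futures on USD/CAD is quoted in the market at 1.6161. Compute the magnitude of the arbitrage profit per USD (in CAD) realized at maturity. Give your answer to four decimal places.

Fair futures: F* = S·e^(carry·T), with carry = (r_CAD − r_USD) = 0.0964 − 0.0157 = 0.0807
F* = 1.3054 · e^(0.0807 × 3) = 1.3054 · e^0.242100 = 1.3054 × 1.273922 = 1.6630
Market 1.6161 < fair 1.6630: forward underpriced → reverse cash-and-carry (short spot, go long the forward).
At maturity, profit = |F_mkt − F*| = |1.6161 − 1.6630| = 0.0469 per USD (in CAD)

0.0469 per USD (in CAD)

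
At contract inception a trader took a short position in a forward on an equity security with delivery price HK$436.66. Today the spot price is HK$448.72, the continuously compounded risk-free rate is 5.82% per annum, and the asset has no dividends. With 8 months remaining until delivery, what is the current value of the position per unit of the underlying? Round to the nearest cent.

Current fair forward for the remaining 8 months: F = S·e^(r·T), r = 0.0582
F = 448.72 · e^(0.0582 × 8/12) = 448.72 × 1.039563 = 466.4727
Value of long forward = (F − K)·e^(−rT) = (466.4727 − 436.66) · e^(−0.0582·8/12)
= 29.8127 × 0.961943 = 28.68
Short position value = −(long value) = -HK$28.68

-HK$28.68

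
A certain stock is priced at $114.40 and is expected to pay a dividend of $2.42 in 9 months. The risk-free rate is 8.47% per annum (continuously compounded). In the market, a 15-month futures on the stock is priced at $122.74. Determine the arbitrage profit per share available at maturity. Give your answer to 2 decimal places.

PV(dividends) I = 2.42·e^(−0.0847·9/12) = 2.2711
Fair futures F* = (S − I)·e^(rT) = (114.40 − 2.2711)·e^0.105875 = 112.1289 × 1.111683 = 124.6518
Market $122.74 < fair 124.6518: forward underpriced → reverse cash-and-carry (short the stock, invest proceeds at r, pay the dividends, go long the forward).
Profit at T = |F_mkt − F*| = |122.74 − 124.6518| = $1.91 per share

$1.91 per share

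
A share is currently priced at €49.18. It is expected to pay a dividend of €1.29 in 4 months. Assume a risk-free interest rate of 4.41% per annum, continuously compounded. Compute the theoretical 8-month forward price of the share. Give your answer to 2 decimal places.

PV(dividends) I = 1.29·e^(−0.0441·4/12)
I = 1.2712
F = (S − I)·e^(rT) = (49.18 − 1.2712) · e^(0.0441·8/12)
= 47.9088 · e^0.029400 = 47.9088 × 1.029836 = €49.34

€49.34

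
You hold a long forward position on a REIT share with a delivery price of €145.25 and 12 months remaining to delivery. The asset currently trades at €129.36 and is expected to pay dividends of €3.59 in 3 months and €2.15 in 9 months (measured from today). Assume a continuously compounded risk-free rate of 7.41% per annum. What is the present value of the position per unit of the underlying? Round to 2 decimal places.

PV(remaining dividends) I = 3.59·e^(−0.0741·3/12) + 2.15·e^(−0.0741·9/12) = 5.5579
Current forward F = (S − I)·e^(rT) = (129.36 − 5.5579)·e^(0.0741·12/12) = 123.8021 × 1.076914 = 133.3242
Value (long) = (F − K)·e^(−rT) = (133.3242 − 145.25) × 0.928579 = -11.0740
Value = -€11.07

-€11.07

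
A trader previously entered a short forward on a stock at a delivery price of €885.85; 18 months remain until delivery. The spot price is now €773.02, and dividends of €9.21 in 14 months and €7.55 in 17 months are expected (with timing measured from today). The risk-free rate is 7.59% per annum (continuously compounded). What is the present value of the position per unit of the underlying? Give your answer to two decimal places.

PV(remaining dividends) I = 9.21·e^(−0.0759·14/12) + 7.55·e^(−0.0759·17/12) = 15.2098
Current forward F = (S − I)·e^(rT) = (773.02 − 15.2098)·e^(0.0759·18/12) = 757.8102 × 1.120584 = 849.1900
Value (long) = (F − K)·e^(−rT) = (849.1900 − 885.85) × 0.892392 = -32.7151
Short position value = −(long value) = €32.72

€32.72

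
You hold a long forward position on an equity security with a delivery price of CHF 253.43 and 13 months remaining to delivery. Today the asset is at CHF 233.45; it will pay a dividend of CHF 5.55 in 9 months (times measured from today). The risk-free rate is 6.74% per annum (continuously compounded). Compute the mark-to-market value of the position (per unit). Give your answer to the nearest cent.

-CHF 7.41

PV(remaining dividends) I = 5.55·e^(−0.0674·9/12) = 5.2764
Current forward F = (S − I)·e^(rT) = (233.45 − 5.2764)·e^(0.0674·13/12) = 228.1736 × 1.075748 = 245.4573
Value (long) = (F − K)·e^(−rT) = (245.4573 − 253.43) × 0.929585 = -7.4113
Value = -CHF 7.41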